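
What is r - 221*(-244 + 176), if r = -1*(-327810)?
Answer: 342838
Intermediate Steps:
r = 327810
r - 221*(-244 + 176) = 327810 - 221*(-244 + 176) = 327810 - 221*(-68) = 327810 - 1*(-15028) = 327810 + 15028 = 342838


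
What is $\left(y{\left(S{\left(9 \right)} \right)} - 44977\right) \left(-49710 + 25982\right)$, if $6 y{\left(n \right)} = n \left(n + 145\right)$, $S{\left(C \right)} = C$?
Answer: $1061733088$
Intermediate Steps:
$y{\left(n \right)} = \frac{n \left(145 + n\right)}{6}$ ($y{\left(n \right)} = \frac{n \left(n + 145\right)}{6} = \frac{n \left(145 + n\right)}{6}$)
$\left(y{\left(S{\left(9 \right)} \right)} - 44977\right) \left(-49710 + 25982\right) = \left(\frac{1}{6} \cdot 9 \left(145 + 9\right) - 44977\right) \left(-49710 + 25982\right) = \left(\frac{1}{6} \cdot 9 \cdot 154 - 44977\right) \left(-23728\right) = \left(231 - 44977\right) \left(-23728\right) = \left(-44746\right) \left(-23728\right) = 1061733088$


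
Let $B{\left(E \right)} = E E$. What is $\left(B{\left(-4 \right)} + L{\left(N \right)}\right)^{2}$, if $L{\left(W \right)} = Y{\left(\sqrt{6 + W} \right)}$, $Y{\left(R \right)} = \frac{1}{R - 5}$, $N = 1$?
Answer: $\frac{20024}{81} - \frac{283 \sqrt{7}}{162} \approx 242.59$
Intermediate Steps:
$Y{\left(R \right)} = \frac{1}{-5 + R}$
$B{\left(E \right)} = E^{2}$
$L{\left(W \right)} = \frac{1}{-5 + \sqrt{6 + W}}$
$\left(B{\left(-4 \right)} + L{\left(N \right)}\right)^{2} = \left(\left(-4\right)^{2} + \frac{1}{-5 + \sqrt{6 + 1}}\right)^{2} = \left(16 + \frac{1}{-5 + \sqrt{7}}\right)^{2}$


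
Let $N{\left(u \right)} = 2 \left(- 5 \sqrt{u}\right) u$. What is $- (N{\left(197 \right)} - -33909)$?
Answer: $-33909 + 1970 \sqrt{197} \approx -6258.7$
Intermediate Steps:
$N{\left(u \right)} = - 10 u^{\frac{3}{2}}$ ($N{\left(u \right)} = - 10 \sqrt{u} u = - 10 u^{\frac{3}{2}}$)
$- (N{\left(197 \right)} - -33909) = - (- 10 \cdot 197^{\frac{3}{2}} - -33909) = - (- 10 \cdot 197 \sqrt{197} + 33909) = - (- 1970 \sqrt{197} + 33909) = - (33909 - 1970 \sqrt{197}) = -33909 + 1970 \sqrt{197}$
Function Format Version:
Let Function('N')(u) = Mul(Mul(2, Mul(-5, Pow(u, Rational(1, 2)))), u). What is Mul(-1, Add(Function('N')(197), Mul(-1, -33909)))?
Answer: Add(-33909, Mul(1970, Pow(197, Rational(1, 2)))) ≈ -6258.7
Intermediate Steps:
Function('N')(u) = Mul(-10, Pow(u, Rational(3, 2))) (Function('N')(u) = Mul(Mul(-10, Pow(u, Rational(1, 2))), u) = Mul(-10, Pow(u, Rational(3, 2))))
Mul(-1, Add(Function('N')(197), Mul(-1, -33909))) = Mul(-1, Add(Mul(-10, Pow(197, Rational(3, 2))), Mul(-1, -33909))) = Mul(-1, Add(Mul(-10, Mul(197, Pow(197, Rational(1, 2)))), 33909)) = Mul(-1, Add(Mul(-1970, Pow(197, Rational(1, 2))), 33909)) = Mul(-1, Add(33909, Mul(-1970, Pow(197, Rational(1, 2))))) = Add(-33909, Mul(1970, Pow(197, Rational(1, 2))))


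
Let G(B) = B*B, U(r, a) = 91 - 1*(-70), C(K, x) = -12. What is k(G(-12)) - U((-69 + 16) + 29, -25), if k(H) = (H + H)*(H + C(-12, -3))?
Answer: 37855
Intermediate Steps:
U(r, a) = 161 (U(r, a) = 91 + 70 = 161)
G(B) = B²
k(H) = 2*H*(-12 + H) (k(H) = (H + H)*(H - 12) = (2*H)*(-12 + H) = 2*H*(-12 + H))
k(G(-12)) - U((-69 + 16) + 29, -25) = 2*(-12)²*(-12 + (-12)²) - 1*161 = 2*144*(-12 + 144) - 161 = 2*144*132 - 161 = 38016 - 161 = 37855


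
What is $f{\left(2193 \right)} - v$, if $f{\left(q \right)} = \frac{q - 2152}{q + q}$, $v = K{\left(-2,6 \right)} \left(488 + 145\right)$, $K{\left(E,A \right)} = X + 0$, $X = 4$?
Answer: $- \frac{11105311}{4386} \approx -2532.0$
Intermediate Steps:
$K{\left(E,A \right)} = 4$ ($K{\left(E,A \right)} = 4 + 0 = 4$)
$v = 2532$ ($v = 4 \left(488 + 145\right) = 4 \cdot 633 = 2532$)
$f{\left(q \right)} = \frac{-2152 + q}{2 q}$
$f{\left(2193 \right)} - v = \frac{-2152 + 2193}{2 \cdot 2193} - 2532 = \frac{1}{2} \cdot \frac{1}{2193} \cdot 41 - 2532 = \frac{41}{4386} - 2532 = - \frac{11105311}{4386}$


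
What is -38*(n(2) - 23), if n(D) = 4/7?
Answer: 5966/7 ≈ 852.29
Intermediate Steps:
n(D) = 4/7 (n(D) = 4*(⅐) = 4/7)
-38*(n(2) - 23) = -38*(4/7 - 23) = -38*(-157/7) = 5966/7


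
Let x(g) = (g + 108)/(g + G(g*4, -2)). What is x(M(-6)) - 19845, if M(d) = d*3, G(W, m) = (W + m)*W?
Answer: -1170854/59 ≈ -19845.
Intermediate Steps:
G(W, m) = W*(W + m)
M(d) = 3*d
x(g) = (108 + g)/(g + 4*g*(-2 + 4*g)) (x(g) = (g + 108)/(g + (g*4)*(g*4 - 2)) = (108 + g)/(g + (4*g)*(4*g - 2)) = (108 + g)/(g + (4*g)*(-2 + 4*g)) = (108 + g)/(g + 4*g*(-2 + 4*g)))
x(M(-6)) - 19845 = (108 + 3*(-6))/(((3*(-6)))*(-7 + 16*(3*(-6)))) - 19845 = (108 - 18)/((-18)*(-7 + 16*(-18))) - 19845 = -1/18*90/(-7 - 288) - 19845 = -1/18*90/(-295) - 19845 = -1/18*(-1/295)*90 - 19845 = 1/59 - 19845 = -1170854/59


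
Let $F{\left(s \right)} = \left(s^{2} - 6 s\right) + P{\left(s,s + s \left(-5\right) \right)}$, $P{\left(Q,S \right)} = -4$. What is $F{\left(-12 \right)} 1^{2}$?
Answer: $212$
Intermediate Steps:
$F{\left(s \right)} = -4 + s^{2} - 6 s$ ($F{\left(s \right)} = \left(s^{2} - 6 s\right) - 4 = -4 + s^{2} - 6 s$)
$F{\left(-12 \right)} 1^{2} = \left(-4 + \left(-12\right)^{2} - -72\right) 1^{2} = \left(-4 + 144 + 72\right) 1 = 212 \cdot 1 = 212$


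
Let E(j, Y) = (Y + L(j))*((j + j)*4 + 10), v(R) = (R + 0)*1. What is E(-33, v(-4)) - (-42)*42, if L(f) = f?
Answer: 11162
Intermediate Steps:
v(R) = R (v(R) = R*1 = R)
E(j, Y) = (10 + 8*j)*(Y + j) (E(j, Y) = (Y + j)*((j + j)*4 + 10) = (Y + j)*((2*j)*4 + 10) = (Y + j)*(8*j + 10) = (Y + j)*(10 + 8*j) = (10 + 8*j)*(Y + j))
E(-33, v(-4)) - (-42)*42 = (8*(-33)**2 + 10*(-4) + 10*(-33) + 8*(-4)*(-33)) - (-42)*42 = (8*1089 - 40 - 330 + 1056) - 1*(-1764) = (8712 - 40 - 330 + 1056) + 1764 = 9398 + 1764 = 11162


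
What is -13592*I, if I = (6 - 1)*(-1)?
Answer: 67960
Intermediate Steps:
I = -5 (I = 5*(-1) = -5)
-13592*I = -13592*(-5) = 67960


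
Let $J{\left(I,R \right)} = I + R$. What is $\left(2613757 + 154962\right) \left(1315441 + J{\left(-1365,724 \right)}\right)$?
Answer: $3640311741200$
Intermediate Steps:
$\left(2613757 + 154962\right) \left(1315441 + J{\left(-1365,724 \right)}\right) = \left(2613757 + 154962\right) \left(1315441 + \left(-1365 + 724\right)\right) = 2768719 \left(1315441 - 641\right) = 2768719 \cdot 1314800 = 3640311741200$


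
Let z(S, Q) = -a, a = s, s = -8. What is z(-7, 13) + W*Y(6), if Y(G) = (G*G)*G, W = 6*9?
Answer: 11672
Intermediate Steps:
a = -8
W = 54
z(S, Q) = 8 (z(S, Q) = -1*(-8) = 8)
Y(G) = G**3 (Y(G) = G**2*G = G**3)
z(-7, 13) + W*Y(6) = 8 + 54*6**3 = 8 + 54*216 = 8 + 11664 = 11672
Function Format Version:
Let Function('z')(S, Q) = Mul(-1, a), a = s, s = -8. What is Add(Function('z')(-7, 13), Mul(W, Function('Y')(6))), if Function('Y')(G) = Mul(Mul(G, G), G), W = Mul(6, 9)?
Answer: 11672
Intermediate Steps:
a = -8
W = 54
Function('z')(S, Q) = 8 (Function('z')(S, Q) = Mul(-1, -8) = 8)
Function('Y')(G) = Pow(G, 3) (Function('Y')(G) = Mul(Pow(G, 2), G) = Pow(G, 3))
Add(Function('z')(-7, 13), Mul(W, Function('Y')(6))) = Add(8, Mul(54, Pow(6, 3))) = Add(8, Mul(54, 216)) = Add(8, 11664) = 11672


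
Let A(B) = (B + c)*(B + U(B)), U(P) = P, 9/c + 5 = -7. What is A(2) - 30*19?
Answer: -565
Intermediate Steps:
c = -3/4 (c = 9/(-5 - 7) = 9/(-12) = 9*(-1/12) = -3/4 ≈ -0.75000)
A(B) = 2*B*(-3/4 + B) (A(B) = (B - 3/4)*(B + B) = (-3/4 + B)*(2*B) = 2*B*(-3/4 + B))
A(2) - 30*19 = (1/2)*2*(-3 + 4*2) - 30*19 = (1/2)*2*(-3 + 8) - 570 = (1/2)*2*5 - 570 = 5 - 570 = -565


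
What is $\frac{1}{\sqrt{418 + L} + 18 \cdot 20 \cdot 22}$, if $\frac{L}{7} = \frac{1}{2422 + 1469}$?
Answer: $\frac{6163344}{48813359191} - \frac{\sqrt{6328497495}}{244066795955} \approx 0.00012594$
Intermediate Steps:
$L = \frac{7}{3891}$ ($L = \frac{7}{2422 + 1469} = \frac{7}{3891} \approx 0.001799$)
$\frac{1}{\sqrt{418 + L} + 18 \cdot 20 \cdot 22} = \frac{1}{\sqrt{418 + \frac{7}{3891}} + 18 \cdot 20 \cdot 22} = \frac{1}{\sqrt{\frac{1626445}{3891}} + 360 \cdot 22} = \frac{1}{\frac{\sqrt{6328497495}}{3891} + 7920} = \frac{1}{7920 + \frac{\sqrt{6328497495}}{3891}}$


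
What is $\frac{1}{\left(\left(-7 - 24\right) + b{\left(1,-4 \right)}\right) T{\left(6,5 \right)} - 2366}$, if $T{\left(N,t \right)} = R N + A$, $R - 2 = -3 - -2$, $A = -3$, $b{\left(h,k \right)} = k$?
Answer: $- \frac{1}{2471} \approx -0.00040469$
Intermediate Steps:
$R = 1$ ($R = 2 - 1 = 1$)
$T{\left(N,t \right)} = -3 + N$ ($T{\left(N,t \right)} = 1 N - 3 = N - 3 = -3 + N$)
$\frac{1}{\left(\left(-7 - 24\right) + b{\left(1,-4 \right)}\right) T{\left(6,5 \right)} - 2366} = \frac{1}{\left(\left(-7 - 24\right) - 4\right) \left(-3 + 6\right) - 2366} = \frac{1}{\left(\left(-7 - 24\right) - 4\right) 3 - 2366} = \frac{1}{\left(-31 - 4\right) 3 - 2366} = \frac{1}{\left(-35\right) 3 - 2366} = \frac{1}{-105 - 2366} = \frac{1}{-2471} = - \frac{1}{2471}$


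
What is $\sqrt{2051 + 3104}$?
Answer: $\sqrt{5155} \approx 71.798$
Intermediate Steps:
$\sqrt{2051 + 3104} = \sqrt{5155}$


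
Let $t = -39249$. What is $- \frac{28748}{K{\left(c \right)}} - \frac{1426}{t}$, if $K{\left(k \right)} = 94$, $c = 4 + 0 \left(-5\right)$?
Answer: $- \frac{564098104}{1844703} \approx -305.79$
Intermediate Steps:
$c = 4$ ($c = 4 + 0 = 4$)
$- \frac{28748}{K{\left(c \right)}} - \frac{1426}{t} = - \frac{28748}{94} - \frac{1426}{-39249} = \left(-28748\right) \frac{1}{94} - - \frac{1426}{39249} = - \frac{14374}{47} + \frac{1426}{39249} = - \frac{564098104}{1844703}$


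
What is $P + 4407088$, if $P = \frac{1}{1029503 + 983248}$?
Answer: $\frac{8870370779089}{2012751} \approx 4.4071 \cdot 10^{6}$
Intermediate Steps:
$P = \frac{1}{2012751} \approx 4.9683 \cdot 10^{-7}$
$P + 4407088 = \frac{1}{2012751} + 4407088 = \frac{8870370779089}{2012751}$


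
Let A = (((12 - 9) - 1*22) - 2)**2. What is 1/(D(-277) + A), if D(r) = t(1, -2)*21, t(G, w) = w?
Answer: 1/399 ≈ 0.0025063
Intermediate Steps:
D(r) = -42 (D(r) = -2*21 = -42)
A = 441 (A = ((3 - 22) - 2)**2 = (-19 - 2)**2 = (-21)**2 = 441)
1/(D(-277) + A) = 1/(-42 + 441) = 1/399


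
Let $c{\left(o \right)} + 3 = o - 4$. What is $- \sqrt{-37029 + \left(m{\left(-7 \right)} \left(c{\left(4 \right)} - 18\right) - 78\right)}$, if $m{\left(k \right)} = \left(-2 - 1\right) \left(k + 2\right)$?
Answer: $- 9 i \sqrt{462} \approx - 193.45 i$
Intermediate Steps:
$m{\left(k \right)} = -6 - 3 k$ ($m{\left(k \right)} = - 3 \left(2 + k\right) = -6 - 3 k$)
$c{\left(o \right)} = -7 + o$ ($c{\left(o \right)} = -3 + \left(o - 4\right) = -3 + \left(-4 + o\right) = -7 + o$)
$- \sqrt{-37029 + \left(m{\left(-7 \right)} \left(c{\left(4 \right)} - 18\right) - 78\right)} = - \sqrt{-37029 + \left(\left(-6 - -21\right) \left(\left(-7 + 4\right) - 18\right) - 78\right)} = - \sqrt{-37029 + \left(\left(-6 + 21\right) \left(-3 - 18\right) - 78\right)} = - \sqrt{-37029 + \left(15 \left(-21\right) - 78\right)} = - \sqrt{-37029 - 393} = - \sqrt{-37422} = - 9 i \sqrt{462}$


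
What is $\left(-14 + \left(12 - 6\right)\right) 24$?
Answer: $-192$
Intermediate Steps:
$\left(-14 + \left(12 - 6\right)\right) 24 = \left(-14 + 6\right) 24 = \left(-8\right) 24 = -192$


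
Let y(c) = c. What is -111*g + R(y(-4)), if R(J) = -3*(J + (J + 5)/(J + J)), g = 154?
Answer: -136653/8 ≈ -17082.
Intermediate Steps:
R(J) = -3*J - 3*(5 + J)/(2*J) (R(J) = -3*(J + (5 + J)/((2*J))) = -3*(J + (5 + J)*(1/(2*J))) = -3*(J + (5 + J)/(2*J)) = -3*J - 3*(5 + J)/(2*J))
-111*g + R(y(-4)) = -111*154 + (-3/2 - 3*(-4) - 15/2/(-4)) = -17094 + (-3/2 + 12 - 15/2*(-1/4)) = -17094 + (-3/2 + 12 + 15/8) = -17094 + 99/8 = -136653/8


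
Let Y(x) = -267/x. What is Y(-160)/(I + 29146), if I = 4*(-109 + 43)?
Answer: 267/4621120 ≈ 5.7778e-5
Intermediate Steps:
I = -264 (I = 4*(-66) = -264)
Y(-160)/(I + 29146) = (-267/(-160))/(-264 + 29146) = -267*(-1/160)/28882 = (267/160)*(1/28882) = 267/4621120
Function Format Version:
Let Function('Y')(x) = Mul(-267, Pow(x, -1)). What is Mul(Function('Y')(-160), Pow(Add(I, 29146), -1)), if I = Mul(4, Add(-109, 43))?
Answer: Rational(267, 4621120) ≈ 5.7778e-5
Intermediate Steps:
I = -264 (I = Mul(4, -66) = -264)
Mul(Function('Y')(-160), Pow(Add(I, 29146), -1)) = Mul(Mul(-267, Pow(-160, -1)), Pow(Add(-264, 29146), -1)) = Mul(Mul(-267, Rational(-1, 160)), Pow(28882, -1)) = Mul(Rational(267, 160), Rational(1, 28882)) = Rational(267, 4621120)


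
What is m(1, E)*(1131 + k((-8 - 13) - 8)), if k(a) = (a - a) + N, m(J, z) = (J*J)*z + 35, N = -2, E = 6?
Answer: 46289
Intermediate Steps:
m(J, z) = 35 + z*J**2 (m(J, z) = J**2*z + 35 = z*J**2 + 35 = 35 + z*J**2)
k(a) = -2 (k(a) = (a - a) - 2 = 0 - 2 = -2)
m(1, E)*(1131 + k((-8 - 13) - 8)) = (35 + 6*1**2)*(1131 - 2) = (35 + 6*1)*1129 = (35 + 6)*1129 = 41*1129 = 46289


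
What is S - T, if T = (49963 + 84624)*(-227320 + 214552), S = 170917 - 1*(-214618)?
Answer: 1718792351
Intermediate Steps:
S = 385535 (S = 170917 + 214618 = 385535)
T = -1718406816 (T = 134587*(-12768) = -1718406816)
S - T = 385535 - 1*(-1718406816) = 385535 + 1718406816 = 1718792351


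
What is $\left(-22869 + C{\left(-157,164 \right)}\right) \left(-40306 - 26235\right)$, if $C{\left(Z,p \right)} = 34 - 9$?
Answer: $1520062604$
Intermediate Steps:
$C{\left(Z,p \right)} = 25$ ($C{\left(Z,p \right)} = 34 - 9 = 25$)
$\left(-22869 + C{\left(-157,164 \right)}\right) \left(-40306 - 26235\right) = \left(-22869 + 25\right) \left(-40306 - 26235\right) = \left(-22844\right) \left(-66541\right) = 1520062604$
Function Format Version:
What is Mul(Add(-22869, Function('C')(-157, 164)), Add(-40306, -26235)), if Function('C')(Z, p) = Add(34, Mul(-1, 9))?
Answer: 1520062604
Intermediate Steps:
Function('C')(Z, p) = 25 (Function('C')(Z, p) = Add(34, -9) = 25)
Mul(Add(-22869, Function('C')(-157, 164)), Add(-40306, -26235)) = Mul(Add(-22869, 25), Add(-40306, -26235)) = Mul(-22844, -66541) = 1520062604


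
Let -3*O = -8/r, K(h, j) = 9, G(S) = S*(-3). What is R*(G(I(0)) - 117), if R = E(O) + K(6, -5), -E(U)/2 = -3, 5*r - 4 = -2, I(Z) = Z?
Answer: -1755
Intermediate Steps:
r = ⅖ (r = ⅘ + (⅕)*(-2) = ⅘ - ⅖ = ⅖ ≈ 0.40000)
G(S) = -3*S
O = 20/3 (O = -(-8)/(3*⅖) = -(-8)*5/(3*2) = -⅓*(-20) = 20/3 ≈ 6.6667)
E(U) = 6 (E(U) = -2*(-3) = 6)
R = 15 (R = 6 + 9 = 15)
R*(G(I(0)) - 117) = 15*(-3*0 - 117) = 15*(0 - 117) = 15*(-117) = -1755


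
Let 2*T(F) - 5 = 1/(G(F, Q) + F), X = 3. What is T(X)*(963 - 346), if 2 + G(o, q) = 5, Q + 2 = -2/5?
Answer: 19127/12 ≈ 1593.9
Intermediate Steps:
Q = -12/5 (Q = -2 - 2/5 = -2 - 2*⅕ = -2 - ⅖ = -12/5 ≈ -2.4000)
G(o, q) = 3 (G(o, q) = -2 + 5 = 3)
T(F) = 5/2 + 1/(2*(3 + F))
T(X)*(963 - 346) = ((16 + 5*3)/(2*(3 + 3)))*(963 - 346) = ((½)*(16 + 15)/6)*617 = ((½)*(⅙)*31)*617 = (31/12)*617 = 19127/12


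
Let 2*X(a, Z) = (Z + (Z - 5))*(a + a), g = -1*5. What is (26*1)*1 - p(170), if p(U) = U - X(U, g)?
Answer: -2694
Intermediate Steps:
g = -5
X(a, Z) = a*(-5 + 2*Z) (X(a, Z) = ((Z + (Z - 5))*(a + a))/2 = ((Z + (-5 + Z))*(2*a))/2 = ((-5 + 2*Z)*(2*a))/2 = (2*a*(-5 + 2*Z))/2 = a*(-5 + 2*Z))
p(U) = 16*U (p(U) = U - U*(-5 + 2*(-5)) = U - U*(-5 - 10) = U - U*(-15) = U - (-15)*U = U + 15*U = 16*U)
(26*1)*1 - p(170) = (26*1)*1 - 16*170 = 26*1 - 1*2720 = 26 - 2720 = -2694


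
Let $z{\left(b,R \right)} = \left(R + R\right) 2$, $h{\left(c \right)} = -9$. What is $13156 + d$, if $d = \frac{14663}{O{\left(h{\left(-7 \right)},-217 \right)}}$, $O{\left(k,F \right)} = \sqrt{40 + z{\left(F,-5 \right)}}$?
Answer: $13156 + \frac{14663 \sqrt{5}}{10} \approx 16435.0$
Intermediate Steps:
$z{\left(b,R \right)} = 4 R$ ($z{\left(b,R \right)} = 2 R 2 = 4 R$)
$O{\left(k,F \right)} = 2 \sqrt{5}$ ($O{\left(k,F \right)} = \sqrt{40 + 4 \left(-5\right)} = \sqrt{40 - 20} = \sqrt{20} = 2 \sqrt{5}$)
$d = \frac{14663 \sqrt{5}}{10}$ ($d = \frac{14663}{2 \sqrt{5}} = 14663 \frac{\sqrt{5}}{10} = \frac{14663 \sqrt{5}}{10} \approx 3278.7$)
$13156 + d = 13156 + \frac{14663 \sqrt{5}}{10}$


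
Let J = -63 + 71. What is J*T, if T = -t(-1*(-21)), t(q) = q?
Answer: -168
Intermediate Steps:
J = 8
T = -21 (T = -(-1)*(-21) = -1*21 = -21)
J*T = 8*(-21) = -168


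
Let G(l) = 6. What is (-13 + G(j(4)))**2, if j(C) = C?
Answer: 49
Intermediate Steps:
(-13 + G(j(4)))**2 = (-13 + 6)**2 = (-7)**2 = 49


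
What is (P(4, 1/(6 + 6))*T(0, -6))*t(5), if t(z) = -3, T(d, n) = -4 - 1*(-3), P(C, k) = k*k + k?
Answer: 13/48 ≈ 0.27083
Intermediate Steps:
P(C, k) = k + k**2 (P(C, k) = k**2 + k = k + k**2)
T(d, n) = -1 (T(d, n) = -4 + 3 = -1)
(P(4, 1/(6 + 6))*T(0, -6))*t(5) = (((1 + 1/(6 + 6))/(6 + 6))*(-1))*(-3) = (((1 + 1/12)/12)*(-1))*(-3) = (((1/12)*(13/12))*(-1))*(-3) = ((13/144)*(-1))*(-3) = -13/144*(-3) = 13/48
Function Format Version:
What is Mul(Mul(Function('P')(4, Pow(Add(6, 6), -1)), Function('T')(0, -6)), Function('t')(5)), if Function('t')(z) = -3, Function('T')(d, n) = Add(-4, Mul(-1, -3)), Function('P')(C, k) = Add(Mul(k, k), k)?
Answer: Rational(13, 48) ≈ 0.27083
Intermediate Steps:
Function('P')(C, k) = Add(k, Pow(k, 2)) (Function('P')(C, k) = Add(Pow(k, 2), k) = Add(k, Pow(k, 2)))
Function('T')(d, n) = -1 (Function('T')(d, n) = Add(-4, 3) = -1)
Mul(Mul(Function('P')(4, Pow(Add(6, 6), -1)), Function('T')(0, -6)), Function('t')(5)) = Mul(Mul(Mul(Pow(Add(6, 6), -1), Add(1, Pow(Add(6, 6), -1))), -1), -3) = Mul(Mul(Mul(Pow(12, -1), Add(1, Pow(12, -1))), -1), -3) = Mul(Mul(Mul(Rational(1, 12), Add(1, Rational(1, 12))), -1), -3) = Mul(Mul(Mul(Rational(1, 12), Rational(13, 12)), -1), -3) = Mul(Mul(Rational(13, 144), -1), -3) = Mul(Rational(-13, 144), -3) = Rational(13, 48)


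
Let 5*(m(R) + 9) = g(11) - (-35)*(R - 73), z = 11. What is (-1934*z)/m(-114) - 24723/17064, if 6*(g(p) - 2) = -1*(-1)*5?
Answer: 100135949/6812328 ≈ 14.699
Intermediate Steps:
g(p) = 17/6 (g(p) = 2 + (-1*(-1)*5)/6 = 2 + (1*5)/6 = 2 + (⅙)*5 = 2 + ⅚ = 17/6)
m(R) = -15583/30 + 7*R (m(R) = -9 + (17/6 - (-35)*(R - 73))/5 = -9 + (17/6 - (-35)*(-73 + R))/5 = -9 + (17/6 - (2555 - 35*R))/5 = -9 + (17/6 + (-2555 + 35*R))/5 = -9 + (-15313/6 + 35*R)/5 = -9 + (-15313/30 + 7*R) = -15583/30 + 7*R)
(-1934*z)/m(-114) - 24723/17064 = (-1934*11)/(-15583/30 + 7*(-114)) - 24723/17064 = -21274/(-15583/30 - 798) - 24723*1/17064 = -21274/(-39523/30) - 2747/1896 = -21274*(-30/39523) - 2747/1896 = 58020/3593 - 2747/1896 = 100135949/6812328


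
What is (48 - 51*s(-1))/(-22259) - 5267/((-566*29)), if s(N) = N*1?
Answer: 115613167/365359226 ≈ 0.31644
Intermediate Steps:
s(N) = N
(48 - 51*s(-1))/(-22259) - 5267/((-566*29)) = (48 - 51*(-1))/(-22259) - 5267/((-566*29)) = (48 + 51)*(-1/22259) - 5267/(-16414) = 99*(-1/22259) - 5267*(-1/16414) = -99/22259 + 5267/16414 = 115613167/365359226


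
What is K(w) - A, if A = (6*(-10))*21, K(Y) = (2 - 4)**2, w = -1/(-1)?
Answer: 1264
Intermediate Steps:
w = 1 (w = -1*(-1) = 1)
K(Y) = 4 (K(Y) = (-2)**2 = 4)
A = -1260 (A = -60*21 = -1260)
K(w) - A = 4 - 1*(-1260) = 4 + 1260 = 1264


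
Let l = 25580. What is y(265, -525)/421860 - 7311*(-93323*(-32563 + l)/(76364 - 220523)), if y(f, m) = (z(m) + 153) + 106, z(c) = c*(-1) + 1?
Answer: 133993770045493397/4054327716 ≈ 3.3050e+7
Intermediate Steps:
z(c) = 1 - c (z(c) = -c + 1 = 1 - c)
y(f, m) = 260 - m (y(f, m) = ((1 - m) + 153) + 106 = (154 - m) + 106 = 260 - m)
y(265, -525)/421860 - 7311*(-93323*(-32563 + l)/(76364 - 220523)) = (260 - 1*(-525))/421860 - 7311*(-93323*(-32563 + 25580)/(76364 - 220523)) = (260 + 525)*(1/421860) - 7311/(-144159/(-6983)*(-1/93323)) = 785*(1/421860) - 7311/(-144159*(-1/6983)*(-1/93323)) = 157/84372 - 7311/((144159/6983)*(-1/93323)) = 157/84372 - 7311/(-144159/651674509) = 157/84372 - 7311*(-651674509/144159) = 157/84372 + 1588130778433/48053 = 133993770045493397/4054327716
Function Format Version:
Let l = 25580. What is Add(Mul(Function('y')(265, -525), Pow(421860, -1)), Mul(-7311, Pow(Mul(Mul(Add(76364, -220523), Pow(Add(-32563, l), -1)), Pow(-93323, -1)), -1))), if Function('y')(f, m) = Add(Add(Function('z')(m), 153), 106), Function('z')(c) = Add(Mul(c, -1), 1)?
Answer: Rational(133993770045493397, 4054327716) ≈ 3.3050e+7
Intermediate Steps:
Function('z')(c) = Add(1, Mul(-1, c)) (Function('z')(c) = Add(Mul(-1, c), 1) = Add(1, Mul(-1, c)))
Function('y')(f, m) = Add(260, Mul(-1, m)) (Function('y')(f, m) = Add(Add(Add(1, Mul(-1, m)), 153), 106) = Add(Add(154, Mul(-1, m)), 106) = Add(260, Mul(-1, m)))
Add(Mul(Function('y')(265, -525), Pow(421860, -1)), Mul(-7311, Pow(Mul(Mul(Add(76364, -220523), Pow(Add(-32563, l), -1)), Pow(-93323, -1)), -1))) = Add(Mul(Add(260, Mul(-1, -525)), Pow(421860, -1)), Mul(-7311, Pow(Mul(Mul(Add(76364, -220523), Pow(Add(-32563, 25580), -1)), Pow(-93323, -1)), -1))) = Add(Mul(Add(260, 525), Rational(1, 421860)), Mul(-7311, Pow(Mul(Mul(-144159, Pow(-6983, -1)), Rational(-1, 93323)), -1))) = Add(Mul(785, Rational(1, 421860)), Mul(-7311, Pow(Mul(Mul(-144159, Rational(-1, 6983)), Rational(-1, 93323)), -1))) = Add(Rational(157, 84372), Mul(-7311, Pow(Mul(Rational(144159, 6983), Rational(-1, 93323)), -1))) = Add(Rational(157, 84372), Mul(-7311, Pow(Rational(-144159, 651674509), -1))) = Add(Rational(157, 84372), Mul(-7311, Rational(-651674509, 144159))) = Add(Rational(157, 84372), Rational(1588130778433, 48053)) = Rational(133993770045493397, 4054327716)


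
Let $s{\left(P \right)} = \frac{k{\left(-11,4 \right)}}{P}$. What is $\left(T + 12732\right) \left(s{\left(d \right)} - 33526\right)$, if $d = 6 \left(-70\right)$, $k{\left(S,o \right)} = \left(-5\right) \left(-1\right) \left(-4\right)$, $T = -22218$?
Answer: $\frac{2226190290}{7} \approx 3.1803 \cdot 10^{8}$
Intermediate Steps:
$k{\left(S,o \right)} = -20$ ($k{\left(S,o \right)} = 5 \left(-4\right) = -20$)
$d = -420$
$s{\left(P \right)} = - \frac{20}{P}$
$\left(T + 12732\right) \left(s{\left(d \right)} - 33526\right) = \left(-22218 + 12732\right) \left(- \frac{20}{-420} - 33526\right) = - 9486 \left(\left(-20\right) \left(- \frac{1}{420}\right) - 33526\right) = - 9486 \left(\frac{1}{21} - 33526\right) = \left(-9486\right) \left(- \frac{704045}{21}\right) = \frac{2226190290}{7}$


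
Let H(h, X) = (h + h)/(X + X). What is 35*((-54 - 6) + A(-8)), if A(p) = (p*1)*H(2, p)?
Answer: -2030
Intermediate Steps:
H(h, X) = h/X (H(h, X) = (2*h)/((2*X)) = (2*h)*(1/(2*X)) = h/X)
A(p) = 2 (A(p) = (p*1)*(2/p) = p*(2/p) = 2)
35*((-54 - 6) + A(-8)) = 35*((-54 - 6) + 2) = 35*(-60 + 2) = 35*(-58) = -2030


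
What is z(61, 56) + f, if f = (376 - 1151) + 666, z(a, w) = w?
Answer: -53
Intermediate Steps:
f = -109 (f = -775 + 666 = -109)
z(61, 56) + f = 56 - 109 = -53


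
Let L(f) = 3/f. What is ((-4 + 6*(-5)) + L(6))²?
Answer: 4489/4 ≈ 1122.3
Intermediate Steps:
((-4 + 6*(-5)) + L(6))² = ((-4 + 6*(-5)) + 3/6)² = ((-4 - 30) + 3*(⅙))² = (-34 + ½)² = (-67/2)² = 4489/4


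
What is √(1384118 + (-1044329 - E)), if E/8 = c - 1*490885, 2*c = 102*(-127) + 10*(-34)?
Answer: 3*√480005 ≈ 2078.5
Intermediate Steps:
c = -6647 (c = (102*(-127) + 10*(-34))/2 = (-12954 - 340)/2 = (½)*(-13294) = -6647)
E = -3980256 (E = 8*(-6647 - 1*490885) = 8*(-6647 - 490885) = 8*(-497532) = -3980256)
√(1384118 + (-1044329 - E)) = √(1384118 + (-1044329 - 1*(-3980256))) = √(1384118 + (-1044329 + 3980256)) = √(1384118 + 2935927) = √4320045 = 3*√480005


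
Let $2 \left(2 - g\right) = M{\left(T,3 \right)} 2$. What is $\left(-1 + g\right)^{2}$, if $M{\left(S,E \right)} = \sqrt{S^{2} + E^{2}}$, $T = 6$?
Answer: $46 - 6 \sqrt{5} \approx 32.584$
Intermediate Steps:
$M{\left(S,E \right)} = \sqrt{E^{2} + S^{2}}$
$g = 2 - 3 \sqrt{5}$ ($g = 2 - \frac{\sqrt{3^{2} + 6^{2}} \cdot 2}{2} = 2 - \frac{\sqrt{9 + 36} \cdot 2}{2} = 2 - \frac{\sqrt{45} \cdot 2}{2} = 2 - \frac{3 \sqrt{5} \cdot 2}{2} = 2 - \frac{6 \sqrt{5}}{2} = 2 - 3 \sqrt{5} \approx -4.7082$)
$\left(-1 + g\right)^{2} = \left(-1 + \left(2 - 3 \sqrt{5}\right)\right)^{2} = \left(1 - 3 \sqrt{5}\right)^{2}$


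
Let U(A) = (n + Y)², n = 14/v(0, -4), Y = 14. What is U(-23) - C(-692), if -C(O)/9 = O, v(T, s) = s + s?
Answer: -97247/16 ≈ -6077.9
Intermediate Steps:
v(T, s) = 2*s
C(O) = -9*O
n = -7/4 (n = 14/((2*(-4))) = 14/(-8) = 14*(-⅛) = -7/4 ≈ -1.7500)
U(A) = 2401/16 (U(A) = (-7/4 + 14)² = (49/4)² = 2401/16)
U(-23) - C(-692) = 2401/16 - (-9)*(-692) = 2401/16 - 1*6228 = 2401/16 - 6228 = -97247/16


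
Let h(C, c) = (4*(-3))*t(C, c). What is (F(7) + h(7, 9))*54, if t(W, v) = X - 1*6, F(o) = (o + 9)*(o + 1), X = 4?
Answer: 8208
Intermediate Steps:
F(o) = (1 + o)*(9 + o) (F(o) = (9 + o)*(1 + o) = (1 + o)*(9 + o))
t(W, v) = -2 (t(W, v) = 4 - 1*6 = 4 - 6 = -2)
h(C, c) = 24 (h(C, c) = (4*(-3))*(-2) = -12*(-2) = 24)
(F(7) + h(7, 9))*54 = ((9 + 7² + 10*7) + 24)*54 = ((9 + 49 + 70) + 24)*54 = (128 + 24)*54 = 152*54 = 8208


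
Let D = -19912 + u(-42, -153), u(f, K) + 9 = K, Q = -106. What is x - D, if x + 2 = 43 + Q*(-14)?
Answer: 21599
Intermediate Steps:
u(f, K) = -9 + K
D = -20074 (D = -19912 + (-9 - 153) = -19912 - 162 = -20074)
x = 1525 (x = -2 + (43 - 106*(-14)) = -2 + (43 + 1484) = -2 + 1527 = 1525)
x - D = 1525 - 1*(-20074) = 1525 + 20074 = 21599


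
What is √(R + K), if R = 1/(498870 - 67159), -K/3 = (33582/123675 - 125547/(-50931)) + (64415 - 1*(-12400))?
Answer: I*√93503894171875796591790187671543/20142968266505 ≈ 480.06*I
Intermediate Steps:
K = -53762953577938/233292275 (K = -3*((33582/123675 - 125547/(-50931)) + (64415 - 1*(-12400))) = -3*((33582*(1/123675) - 125547*(-1/50931)) + (64415 + 12400)) = -3*((11194/41225 + 41849/16977) + 76815) = -3*(1915265563/699876825 + 76815) = -3*53762953577938/699876825 = -53762953577938/233292275 ≈ -2.3045e+5)
R = 1/431711 ≈ 2.3164e-6
√(R + K) = √(1/431711 - 53762953577938/233292275) = √(-23210058451851899643/100714841332525) = I*√93503894171875796591790187671543/20142968266505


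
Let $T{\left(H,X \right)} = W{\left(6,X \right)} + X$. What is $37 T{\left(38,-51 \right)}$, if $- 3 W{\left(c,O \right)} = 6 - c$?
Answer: $-1887$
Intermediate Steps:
$W{\left(c,O \right)} = -2 + \frac{c}{3}$ ($W{\left(c,O \right)} = - \frac{6 - c}{3} = -2 + \frac{c}{3}$)
$T{\left(H,X \right)} = X$ ($T{\left(H,X \right)} = \left(-2 + \frac{1}{3} \cdot 6\right) + X = \left(-2 + 2\right) + X = 0 + X = X$)
$37 T{\left(38,-51 \right)} = 37 \left(-51\right) = -1887$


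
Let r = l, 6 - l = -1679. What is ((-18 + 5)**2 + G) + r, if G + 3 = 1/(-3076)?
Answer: 5693675/3076 ≈ 1851.0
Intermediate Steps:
G = -9229/3076 (G = -3 + 1/(-3076) = -3 - 1/3076 = -9229/3076 ≈ -3.0003)
l = 1685 (l = 6 - 1*(-1679) = 6 + 1679 = 1685)
r = 1685
((-18 + 5)**2 + G) + r = ((-18 + 5)**2 - 9229/3076) + 1685 = ((-13)**2 - 9229/3076) + 1685 = (169 - 9229/3076) + 1685 = 510615/3076 + 1685 = 5693675/3076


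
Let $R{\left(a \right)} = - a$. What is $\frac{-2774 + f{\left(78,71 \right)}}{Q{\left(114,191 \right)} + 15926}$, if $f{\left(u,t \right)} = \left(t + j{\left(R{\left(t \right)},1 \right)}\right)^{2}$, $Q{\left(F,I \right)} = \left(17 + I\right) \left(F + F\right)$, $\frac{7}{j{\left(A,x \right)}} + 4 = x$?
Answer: $\frac{1747}{57015} \approx 0.030641$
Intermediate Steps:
$j{\left(A,x \right)} = \frac{7}{-4 + x}$
$Q{\left(F,I \right)} = 2 F \left(17 + I\right)$ ($Q{\left(F,I \right)} = \left(17 + I\right) 2 F = 2 F \left(17 + I\right)$)
$f{\left(u,t \right)} = \left(- \frac{7}{3} + t\right)^{2}$ ($f{\left(u,t \right)} = \left(t + \frac{7}{-4 + 1}\right)^{2} = \left(t + \frac{7}{-3}\right)^{2} = \left(t + 7 \left(- \frac{1}{3}\right)\right)^{2} = \left(t - \frac{7}{3}\right)^{2} = \left(- \frac{7}{3} + t\right)^{2}$)
$\frac{-2774 + f{\left(78,71 \right)}}{Q{\left(114,191 \right)} + 15926} = \frac{-2774 + \frac{\left(-7 + 3 \cdot 71\right)^{2}}{9}}{2 \cdot 114 \left(17 + 191\right) + 15926} = \frac{-2774 + \frac{\left(-7 + 213\right)^{2}}{9}}{2 \cdot 114 \cdot 208 + 15926} = \frac{-2774 + \frac{206^{2}}{9}}{47424 + 15926} = \frac{-2774 + \frac{1}{9} \cdot 42436}{63350} = \left(-2774 + \frac{42436}{9}\right) \frac{1}{63350} = \frac{17470}{9} \cdot \frac{1}{63350} = \frac{1747}{57015}$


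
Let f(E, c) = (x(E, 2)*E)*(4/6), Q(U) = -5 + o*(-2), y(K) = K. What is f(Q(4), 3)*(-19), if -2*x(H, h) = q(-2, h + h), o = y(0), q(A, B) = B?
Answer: -380/3 ≈ -126.67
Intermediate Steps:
o = 0
x(H, h) = -h (x(H, h) = -(h + h)/2 = -h)
Q(U) = -5 (Q(U) = -5 + 0*(-2) = -5 + 0 = -5)
f(E, c) = -4*E/3 (f(E, c) = ((-1*2)*E)*(4/6) = (-2*E)*(4*(⅙)) = -2*E*(⅔) = -4*E/3)
f(Q(4), 3)*(-19) = -4/3*(-5)*(-19) = (20/3)*(-19) = -380/3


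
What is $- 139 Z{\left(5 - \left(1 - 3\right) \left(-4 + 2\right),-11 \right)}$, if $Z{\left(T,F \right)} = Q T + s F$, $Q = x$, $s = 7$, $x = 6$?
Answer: $9869$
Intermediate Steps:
$Q = 6$
$Z{\left(T,F \right)} = 6 T + 7 F$
$- 139 Z{\left(5 - \left(1 - 3\right) \left(-4 + 2\right),-11 \right)} = - 139 \left(6 \left(5 - \left(1 - 3\right) \left(-4 + 2\right)\right) + 7 \left(-11\right)\right) = - 139 \left(6 \left(5 - \left(-2\right) \left(-2\right)\right) - 77\right) = - 139 \left(6 \left(5 - 4\right) - 77\right) = - 139 \left(6 \cdot 1 - 77\right) = - 139 \left(6 - 77\right) = \left(-139\right) \left(-71\right) = 9869$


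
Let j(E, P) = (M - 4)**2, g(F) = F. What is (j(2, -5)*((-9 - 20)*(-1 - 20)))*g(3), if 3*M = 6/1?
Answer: 7308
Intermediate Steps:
M = 2 (M = (6/1)/3 = (6*1)/3 = (1/3)*6 = 2)
j(E, P) = 4 (j(E, P) = (2 - 4)**2 = (-2)**2 = 4)
(j(2, -5)*((-9 - 20)*(-1 - 20)))*g(3) = (4*((-9 - 20)*(-1 - 20)))*3 = (4*(-29*(-21)))*3 = (4*609)*3 = 2436*3 = 7308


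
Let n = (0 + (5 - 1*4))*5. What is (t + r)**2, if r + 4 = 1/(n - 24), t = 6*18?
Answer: 3900625/361 ≈ 10805.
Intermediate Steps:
t = 108
n = 5 (n = (0 + (5 - 4))*5 = (0 + 1)*5 = 1*5 = 5)
r = -77/19 (r = -4 + 1/(5 - 24) = -4 + 1/(-19) = -4 - 1/19 = -77/19 ≈ -4.0526)
(t + r)**2 = (108 - 77/19)**2 = (1975/19)**2 = 3900625/361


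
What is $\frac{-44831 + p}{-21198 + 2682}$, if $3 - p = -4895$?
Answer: $\frac{13311}{6172} \approx 2.1567$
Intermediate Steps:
$p = 4898$ ($p = 3 - -4895 = 3 + 4895 = 4898$)
$\frac{-44831 + p}{-21198 + 2682} = \frac{-44831 + 4898}{-21198 + 2682} = - \frac{39933}{-18516} = \left(-39933\right) \left(- \frac{1}{18516}\right) = \frac{13311}{6172}$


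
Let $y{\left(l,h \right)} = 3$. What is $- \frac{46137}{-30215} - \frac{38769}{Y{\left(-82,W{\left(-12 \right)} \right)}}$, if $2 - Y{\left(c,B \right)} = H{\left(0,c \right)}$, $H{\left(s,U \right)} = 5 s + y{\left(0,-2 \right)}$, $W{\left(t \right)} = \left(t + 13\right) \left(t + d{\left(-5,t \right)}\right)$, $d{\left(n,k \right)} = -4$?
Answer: $\frac{1171451472}{30215} \approx 38771.0$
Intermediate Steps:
$W{\left(t \right)} = \left(-4 + t\right) \left(13 + t\right)$ ($W{\left(t \right)} = \left(t + 13\right) \left(t - 4\right) = \left(13 + t\right) \left(-4 + t\right) = \left(-4 + t\right) \left(13 + t\right)$)
$H{\left(s,U \right)} = 3 + 5 s$ ($H{\left(s,U \right)} = 5 s + 3 = 3 + 5 s$)
$Y{\left(c,B \right)} = -1$ ($Y{\left(c,B \right)} = 2 - \left(3 + 5 \cdot 0\right) = 2 - \left(3 + 0\right) = 2 - 3 = -1$)
$- \frac{46137}{-30215} - \frac{38769}{Y{\left(-82,W{\left(-12 \right)} \right)}} = - \frac{46137}{-30215} - \frac{38769}{-1} = \left(-46137\right) \left(- \frac{1}{30215}\right) - -38769 = \frac{46137}{30215} + 38769 = \frac{1171451472}{30215}$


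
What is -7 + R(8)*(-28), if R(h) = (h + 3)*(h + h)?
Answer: -4935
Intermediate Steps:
R(h) = 2*h*(3 + h) (R(h) = (3 + h)*(2*h) = 2*h*(3 + h))
-7 + R(8)*(-28) = -7 + (2*8*(3 + 8))*(-28) = -7 + (2*8*11)*(-28) = -7 + 176*(-28) = -7 - 4928 = -4935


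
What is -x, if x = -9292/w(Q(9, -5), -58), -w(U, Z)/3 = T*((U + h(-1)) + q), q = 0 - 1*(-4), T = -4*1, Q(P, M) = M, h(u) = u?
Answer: -2323/6 ≈ -387.17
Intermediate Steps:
T = -4
q = 4 (q = 0 + 4 = 4)
w(U, Z) = 36 + 12*U (w(U, Z) = -(-12)*((U - 1) + 4) = -(-12)*((-1 + U) + 4) = -(-12)*(3 + U) = -3*(-12 - 4*U) = 36 + 12*U)
x = 2323/6 (x = -9292/(36 + 12*(-5)) = -9292/(36 - 60) = -9292/(-24) = -9292*(-1/24) = 2323/6 ≈ 387.17)
-x = -1*2323/6 = -2323/6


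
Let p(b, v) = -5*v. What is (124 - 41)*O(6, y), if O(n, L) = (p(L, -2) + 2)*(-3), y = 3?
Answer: -2988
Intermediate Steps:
O(n, L) = -36 (O(n, L) = (-5*(-2) + 2)*(-3) = (10 + 2)*(-3) = 12*(-3) = -36)
(124 - 41)*O(6, y) = (124 - 41)*(-36) = 83*(-36) = -2988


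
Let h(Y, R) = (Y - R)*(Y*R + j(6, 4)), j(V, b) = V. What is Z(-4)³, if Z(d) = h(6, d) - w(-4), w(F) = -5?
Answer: -5359375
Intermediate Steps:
h(Y, R) = (6 + R*Y)*(Y - R) (h(Y, R) = (Y - R)*(Y*R + 6) = (Y - R)*(R*Y + 6) = (Y - R)*(6 + R*Y) = (6 + R*Y)*(Y - R))
Z(d) = 41 - 6*d² + 30*d (Z(d) = (-6*d + 6*6 + d*6² - 1*6*d²) - 1*(-5) = (-6*d + 36 + d*36 - 6*d²) + 5 = (-6*d + 36 + 36*d - 6*d²) + 5 = (36 - 6*d² + 30*d) + 5 = 41 - 6*d² + 30*d)
Z(-4)³ = (41 - 6*(-4)² + 30*(-4))³ = (41 - 6*16 - 120)³ = (41 - 96 - 120)³ = (-175)³ = -5359375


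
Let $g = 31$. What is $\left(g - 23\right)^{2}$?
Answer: $64$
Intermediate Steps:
$\left(g - 23\right)^{2} = \left(31 - 23\right)^{2} = 8^{2} = 64$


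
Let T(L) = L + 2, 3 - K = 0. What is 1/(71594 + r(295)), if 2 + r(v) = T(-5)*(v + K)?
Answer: 1/70698 ≈ 1.4145e-5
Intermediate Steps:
K = 3 (K = 3 - 1*0 = 3 + 0 = 3)
T(L) = 2 + L
r(v) = -11 - 3*v (r(v) = -2 + (2 - 5)*(v + 3) = -2 - 3*(3 + v) = -2 + (-9 - 3*v) = -11 - 3*v)
1/(71594 + r(295)) = 1/(71594 + (-11 - 3*295)) = 1/(71594 + (-11 - 885)) = 1/(71594 - 896) = 1/70698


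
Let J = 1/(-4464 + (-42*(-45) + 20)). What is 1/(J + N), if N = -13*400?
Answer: -2554/13280801 ≈ -0.00019231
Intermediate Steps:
N = -5200
J = -1/2554 (J = 1/(-4464 + (1890 + 20)) = 1/(-4464 + 1910) = 1/(-2554) = -1/2554 ≈ -0.00039154)
1/(J + N) = 1/(-1/2554 - 5200) = 1/(-13280801/2554) = -2554/13280801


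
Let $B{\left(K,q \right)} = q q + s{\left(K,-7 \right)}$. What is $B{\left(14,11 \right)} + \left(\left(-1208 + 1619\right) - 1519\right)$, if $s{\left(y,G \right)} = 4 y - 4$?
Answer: $-935$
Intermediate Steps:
$s{\left(y,G \right)} = -4 + 4 y$
$B{\left(K,q \right)} = -4 + q^{2} + 4 K$ ($B{\left(K,q \right)} = q q + \left(-4 + 4 K\right) = q^{2} + \left(-4 + 4 K\right) = -4 + q^{2} + 4 K$)
$B{\left(14,11 \right)} + \left(\left(-1208 + 1619\right) - 1519\right) = \left(-4 + 11^{2} + 4 \cdot 14\right) + \left(\left(-1208 + 1619\right) - 1519\right) = \left(-4 + 121 + 56\right) + \left(411 - 1519\right) = 173 - 1108 = -935$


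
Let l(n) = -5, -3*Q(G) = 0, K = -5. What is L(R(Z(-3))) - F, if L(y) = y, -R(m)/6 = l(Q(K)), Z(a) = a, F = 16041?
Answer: -16011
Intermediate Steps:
Q(G) = 0 (Q(G) = -⅓*0 = 0)
R(m) = 30 (R(m) = -6*(-5) = 30)
L(R(Z(-3))) - F = 30 - 1*16041 = 30 - 16041 = -16011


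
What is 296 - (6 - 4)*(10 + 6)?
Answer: 264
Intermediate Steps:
296 - (6 - 4)*(10 + 6) = 296 - 2*16 = 296 - 1*32 = 296 - 32 = 264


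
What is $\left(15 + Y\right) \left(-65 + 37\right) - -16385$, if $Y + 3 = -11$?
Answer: $16357$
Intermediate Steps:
$Y = -14$ ($Y = -3 - 11 = -14$)
$\left(15 + Y\right) \left(-65 + 37\right) - -16385 = \left(15 - 14\right) \left(-65 + 37\right) - -16385 = 1 \left(-28\right) + 16385 = -28 + 16385 = 16357$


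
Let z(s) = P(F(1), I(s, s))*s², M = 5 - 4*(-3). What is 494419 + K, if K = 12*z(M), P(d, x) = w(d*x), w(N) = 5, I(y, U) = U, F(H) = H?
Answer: 511759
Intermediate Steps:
M = 17 (M = 5 + 12 = 17)
P(d, x) = 5
z(s) = 5*s²
K = 17340 (K = 12*(5*17²) = 12*(5*289) = 12*1445 = 17340)
494419 + K = 494419 + 17340 = 511759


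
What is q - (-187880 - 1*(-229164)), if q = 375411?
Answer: 334127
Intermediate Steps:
q - (-187880 - 1*(-229164)) = 375411 - (-187880 - 1*(-229164)) = 375411 - (-187880 + 229164) = 375411 - 1*41284 = 375411 - 41284 = 334127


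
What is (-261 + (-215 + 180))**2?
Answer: 87616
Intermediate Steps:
(-261 + (-215 + 180))**2 = (-261 - 35)**2 = (-296)**2 = 87616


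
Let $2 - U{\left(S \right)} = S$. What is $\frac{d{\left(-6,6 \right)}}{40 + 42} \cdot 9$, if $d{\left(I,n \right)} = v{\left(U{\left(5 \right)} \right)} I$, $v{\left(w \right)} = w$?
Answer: $\frac{81}{41} \approx 1.9756$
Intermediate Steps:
$U{\left(S \right)} = 2 - S$
$d{\left(I,n \right)} = - 3 I$ ($d{\left(I,n \right)} = \left(2 - 5\right) I = - 3 I$)
$\frac{d{\left(-6,6 \right)}}{40 + 42} \cdot 9 = \frac{\left(-3\right) \left(-6\right)}{40 + 42} \cdot 9 = \frac{1}{82} \cdot 18 \cdot 9 = \frac{9}{41} \cdot 9 = \frac{81}{41}$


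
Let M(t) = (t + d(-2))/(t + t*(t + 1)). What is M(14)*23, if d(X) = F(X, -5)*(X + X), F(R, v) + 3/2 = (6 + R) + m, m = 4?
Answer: -69/56 ≈ -1.2321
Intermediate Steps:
F(R, v) = 17/2 + R (F(R, v) = -3/2 + ((6 + R) + 4) = -3/2 + (10 + R) = 17/2 + R)
d(X) = 2*X*(17/2 + X) (d(X) = (17/2 + X)*(X + X) = (17/2 + X)*(2*X) = 2*X*(17/2 + X))
M(t) = (-26 + t)/(t + t*(1 + t)) (M(t) = (t - 2*(17 + 2*(-2)))/(t + t*(t + 1)) = (t - 2*(17 - 4))/(t + t*(1 + t)) = (t - 2*13)/(t + t*(1 + t)) = (t - 26)/(t + t*(1 + t)) = (-26 + t)/(t + t*(1 + t)))
M(14)*23 = ((-26 + 14)/(14*(2 + 14)))*23 = ((1/14)*(-12)/16)*23 = ((1/14)*(1/16)*(-12))*23 = -3/56*23 = -69/56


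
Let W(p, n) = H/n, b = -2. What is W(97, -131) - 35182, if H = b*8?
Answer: -4608826/131 ≈ -35182.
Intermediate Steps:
H = -16 (H = -2*8 = -16)
W(p, n) = -16/n
W(97, -131) - 35182 = -16/(-131) - 35182 = -16*(-1/131) - 35182 = 16/131 - 35182 = -4608826/131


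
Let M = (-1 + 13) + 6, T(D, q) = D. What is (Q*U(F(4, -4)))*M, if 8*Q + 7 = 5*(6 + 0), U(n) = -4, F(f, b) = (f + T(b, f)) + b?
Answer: -207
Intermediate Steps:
F(f, b) = f + 2*b (F(f, b) = (f + b) + b = (b + f) + b = f + 2*b)
M = 18 (M = 12 + 6 = 18)
Q = 23/8 (Q = -7/8 + (5*(6 + 0))/8 = -7/8 + (5*6)/8 = -7/8 + (1/8)*30 = -7/8 + 15/4 = 23/8 ≈ 2.8750)
(Q*U(F(4, -4)))*M = ((23/8)*(-4))*18 = -23/2*18 = -207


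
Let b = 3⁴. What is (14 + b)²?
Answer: 9025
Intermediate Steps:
b = 81
(14 + b)² = (14 + 81)² = 95² = 9025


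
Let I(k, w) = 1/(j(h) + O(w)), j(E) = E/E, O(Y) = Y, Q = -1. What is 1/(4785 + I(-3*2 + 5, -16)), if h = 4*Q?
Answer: 15/71774 ≈ 0.00020899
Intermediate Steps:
h = -4 (h = 4*(-1) = -4)
j(E) = 1
I(k, w) = 1/(1 + w)
1/(4785 + I(-3*2 + 5, -16)) = 1/(4785 + 1/(1 - 16)) = 1/(4785 + 1/(-15)) = 1/(4785 - 1/15) = 1/(71774/15) = 15/71774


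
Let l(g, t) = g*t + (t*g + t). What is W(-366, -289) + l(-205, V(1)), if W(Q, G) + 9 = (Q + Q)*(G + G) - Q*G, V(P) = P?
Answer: 316904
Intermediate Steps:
W(Q, G) = -9 + 3*G*Q (W(Q, G) = -9 + ((Q + Q)*(G + G) - Q*G) = -9 + ((2*Q)*(2*G) - G*Q) = -9 + (4*G*Q - G*Q) = -9 + 3*G*Q)
l(g, t) = t + 2*g*t (l(g, t) = g*t + (g*t + t) = g*t + (t + g*t) = t + 2*g*t)
W(-366, -289) + l(-205, V(1)) = (-9 + 3*(-289)*(-366)) + 1*(1 + 2*(-205)) = (-9 + 317322) + 1*(1 - 410) = 317313 + 1*(-409) = 317313 - 409 = 316904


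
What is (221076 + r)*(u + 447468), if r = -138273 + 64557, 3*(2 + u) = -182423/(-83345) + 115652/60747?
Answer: 66769075095862359584/1012591743 ≈ 6.5939e+10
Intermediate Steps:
u = -9657086369/15188876145 (u = -2 + (-182423/(-83345) + 115652/60747)/3 = -2 + (-182423*(-1/83345) + 115652*(1/60747))/3 = -2 + (182423/83345 + 115652/60747)/3 = -2 + (⅓)*(20720665921/5062958715) = -2 + 20720665921/15188876145 = -9657086369/15188876145 ≈ -0.63580)
r = -73716
(221076 + r)*(u + 447468) = (221076 - 73716)*(-9657086369/15188876145 + 447468) = 147360*(6796526373764491/15188876145) = 66769075095862359584/1012591743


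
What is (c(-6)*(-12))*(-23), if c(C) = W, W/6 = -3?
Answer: -4968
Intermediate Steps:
W = -18 (W = 6*(-3) = -18)
c(C) = -18
(c(-6)*(-12))*(-23) = -18*(-12)*(-23) = 216*(-23) = -4968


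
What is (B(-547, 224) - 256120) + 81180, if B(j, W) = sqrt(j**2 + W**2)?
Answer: -174940 + sqrt(349385) ≈ -1.7435e+5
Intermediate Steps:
B(j, W) = sqrt(W**2 + j**2)
(B(-547, 224) - 256120) + 81180 = (sqrt(224**2 + (-547)**2) - 256120) + 81180 = (sqrt(50176 + 299209) - 256120) + 81180 = (sqrt(349385) - 256120) + 81180 = (-256120 + sqrt(349385)) + 81180 = -174940 + sqrt(349385)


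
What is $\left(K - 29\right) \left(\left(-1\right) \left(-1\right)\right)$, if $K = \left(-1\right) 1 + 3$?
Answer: $-27$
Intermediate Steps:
$K = 2$ ($K = -1 + 3 = 2$)
$\left(K - 29\right) \left(\left(-1\right) \left(-1\right)\right) = \left(2 - 29\right) \left(\left(-1\right) \left(-1\right)\right) = \left(-27\right) 1 = -27$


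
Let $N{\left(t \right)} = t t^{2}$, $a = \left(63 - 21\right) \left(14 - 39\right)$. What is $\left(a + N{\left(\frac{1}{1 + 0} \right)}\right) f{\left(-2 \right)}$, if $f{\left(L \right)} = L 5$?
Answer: $10490$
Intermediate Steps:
$a = -1050$ ($a = 42 \left(-25\right) = -1050$)
$f{\left(L \right)} = 5 L$
$N{\left(t \right)} = t^{3}$
$\left(a + N{\left(\frac{1}{1 + 0} \right)}\right) f{\left(-2 \right)} = \left(-1050 + \left(\frac{1}{1 + 0}\right)^{3}\right) 5 \left(-2\right) = \left(-1050 + \left(1^{-1}\right)^{3}\right) \left(-10\right) = \left(-1050 + 1^{3}\right) \left(-10\right) = \left(-1050 + 1\right) \left(-10\right) = \left(-1049\right) \left(-10\right) = 10490$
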